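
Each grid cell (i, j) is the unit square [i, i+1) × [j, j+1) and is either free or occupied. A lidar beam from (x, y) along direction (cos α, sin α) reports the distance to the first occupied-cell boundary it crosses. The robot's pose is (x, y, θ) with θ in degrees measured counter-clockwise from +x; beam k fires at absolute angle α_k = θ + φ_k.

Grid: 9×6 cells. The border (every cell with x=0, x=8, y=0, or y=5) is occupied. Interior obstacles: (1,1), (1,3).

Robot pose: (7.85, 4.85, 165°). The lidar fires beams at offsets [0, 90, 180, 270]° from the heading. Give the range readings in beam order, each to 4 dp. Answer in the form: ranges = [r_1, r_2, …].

beam 1: φ=0°, α=165°
  cosα=-0.9659 sinα=0.2588 | (7,4) | tMaxX 0.8800 tMaxY 0.5796 | tΔX 1.0353 tΔY 3.8637
    t=0.5796 [y] (7,5) — stop
  → r_1 = 0.5796
beam 2: φ=90°, α=255°
  cosα=-0.2588 sinα=-0.9659 | (7,4) | tMaxX 3.2841 tMaxY 0.8800 | tΔX 3.8637 tΔY 1.0353
    t=0.8800 [y] (7,3)
    t=1.9153 [y] (7,2)
    t=2.9505 [y] (7,1)
    t=3.2841 [x] (6,1)
    t=3.9858 [y] (6,0) — stop
  → r_2 = 3.9858
beam 3: φ=180°, α=345°
  cosα=0.9659 sinα=-0.2588 | (7,4) | tMaxX 0.1553 tMaxY 3.2841 | tΔX 1.0353 tΔY 3.8637
    t=0.1553 [x] (8,4) — stop
  → r_3 = 0.1553
beam 4: φ=270°, α=75°
  cosα=0.2588 sinα=0.9659 | (7,4) | tMaxX 0.5796 tMaxY 0.1553 | tΔX 3.8637 tΔY 1.0353
    t=0.1553 [y] (7,5) — stop
  → r_4 = 0.1553

ranges = [0.5796, 3.9858, 0.1553, 0.1553]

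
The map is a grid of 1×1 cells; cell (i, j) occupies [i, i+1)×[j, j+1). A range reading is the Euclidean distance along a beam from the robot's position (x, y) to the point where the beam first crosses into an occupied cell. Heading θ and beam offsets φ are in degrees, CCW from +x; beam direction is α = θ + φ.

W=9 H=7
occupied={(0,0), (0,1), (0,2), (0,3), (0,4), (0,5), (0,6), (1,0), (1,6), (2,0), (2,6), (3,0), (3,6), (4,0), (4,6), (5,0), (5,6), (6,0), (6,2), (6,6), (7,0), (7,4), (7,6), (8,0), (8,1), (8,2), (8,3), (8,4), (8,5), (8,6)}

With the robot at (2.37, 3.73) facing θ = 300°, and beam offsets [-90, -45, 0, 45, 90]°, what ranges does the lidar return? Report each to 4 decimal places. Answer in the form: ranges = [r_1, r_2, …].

beam 1: φ=-90°, α=210°
  direction (-0.8660, -0.5000); cell (2,3); t to first gridline: x 0.4272, y 1.4600 (then +1.1547 / +2.0000)
    (1,3) via x @ 0.4272
    (1,2) via y @ 1.4600
    (0,2) via x @ 1.5819  # hit
  → r_1 = 1.5819
beam 2: φ=-45°, α=255°
  direction (-0.2588, -0.9659); cell (2,3); t to first gridline: x 1.4296, y 0.7558 (then +3.8637 / +1.0353)
    (2,2) via y @ 0.7558
    (1,2) via x @ 1.4296
    (1,1) via y @ 1.7910
    (1,0) via y @ 2.8263  # hit
  → r_2 = 2.8263
beam 3: φ=0°, α=300°
  direction (0.5000, -0.8660); cell (2,3); t to first gridline: x 1.2600, y 0.8429 (then +2.0000 / +1.1547)
    (2,2) via y @ 0.8429
    (3,2) via x @ 1.2600
    (3,1) via y @ 1.9976
    (3,0) via y @ 3.1523  # hit
  → r_3 = 3.1523
beam 4: φ=45°, α=345°
  direction (0.9659, -0.2588); cell (2,3); t to first gridline: x 0.6522, y 2.8205 (then +1.0353 / +3.8637)
    (3,3) via x @ 0.6522
    (4,3) via x @ 1.6875
    (5,3) via x @ 2.7228
    (5,2) via y @ 2.8205
    (6,2) via x @ 3.7581  # hit
  → r_4 = 3.7581
beam 5: φ=90°, α=30°
  direction (0.8660, 0.5000); cell (2,3); t to first gridline: x 0.7275, y 0.5400 (then +1.1547 / +2.0000)
    (2,4) via y @ 0.5400
    (3,4) via x @ 0.7275
    (4,4) via x @ 1.8822
    (4,5) via y @ 2.5400
    (5,5) via x @ 3.0369
    (6,5) via x @ 4.1916
    (6,6) via y @ 4.5400  # hit
  → r_5 = 4.5400

ranges = [1.5819, 2.8263, 3.1523, 3.7581, 4.5400]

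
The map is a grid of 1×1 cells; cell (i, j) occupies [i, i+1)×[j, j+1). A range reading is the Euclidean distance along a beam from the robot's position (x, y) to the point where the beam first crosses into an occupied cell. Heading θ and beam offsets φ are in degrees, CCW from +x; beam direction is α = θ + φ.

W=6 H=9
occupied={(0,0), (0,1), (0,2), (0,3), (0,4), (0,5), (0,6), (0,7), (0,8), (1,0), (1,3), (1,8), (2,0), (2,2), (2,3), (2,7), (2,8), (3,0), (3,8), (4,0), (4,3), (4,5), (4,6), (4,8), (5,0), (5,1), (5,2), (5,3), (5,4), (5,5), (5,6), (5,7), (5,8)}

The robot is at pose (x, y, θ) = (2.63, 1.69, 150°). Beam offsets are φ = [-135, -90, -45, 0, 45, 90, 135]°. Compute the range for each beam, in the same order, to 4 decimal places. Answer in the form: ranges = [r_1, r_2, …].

ranges = [2.4536, 0.3580, 0.3209, 0.6200, 1.6875, 0.7967, 0.7143]

beam 1: φ=-135°, α=15°
  cosα=0.9659 sinα=0.2588 | (2,1) | tMaxX 0.3831 tMaxY 1.1977 | tΔX 1.0353 tΔY 3.8637
    t=0.3831 [x] (3,1)
    t=1.1977 [y] (3,2)
    t=1.4183 [x] (4,2)
    t=2.4536 [x] (5,2) — stop
  → r_1 = 2.4536
beam 2: φ=-90°, α=60°
  cosα=0.5000 sinα=0.8660 | (2,1) | tMaxX 0.7400 tMaxY 0.3580 | tΔX 2.0000 tΔY 1.1547
    t=0.3580 [y] (2,2) — stop
  → r_2 = 0.3580
beam 3: φ=-45°, α=105°
  cosα=-0.2588 sinα=0.9659 | (2,1) | tMaxX 2.4341 tMaxY 0.3209 | tΔX 3.8637 tΔY 1.0353
    t=0.3209 [y] (2,2) — stop
  → r_3 = 0.3209
beam 4: φ=0°, α=150°
  cosα=-0.8660 sinα=0.5000 | (2,1) | tMaxX 0.7275 tMaxY 0.6200 | tΔX 1.1547 tΔY 2.0000
    t=0.6200 [y] (2,2) — stop
  → r_4 = 0.6200
beam 5: φ=45°, α=195°
  cosα=-0.9659 sinα=-0.2588 | (2,1) | tMaxX 0.6522 tMaxY 2.6660 | tΔX 1.0353 tΔY 3.8637
    t=0.6522 [x] (1,1)
    t=1.6875 [x] (0,1) — stop
  → r_5 = 1.6875
beam 6: φ=90°, α=240°
  cosα=-0.5000 sinα=-0.8660 | (2,1) | tMaxX 1.2600 tMaxY 0.7967 | tΔX 2.0000 tΔY 1.1547
    t=0.7967 [y] (2,0) — stop
  → r_6 = 0.7967
beam 7: φ=135°, α=285°
  cosα=0.2588 sinα=-0.9659 | (2,1) | tMaxX 1.4296 tMaxY 0.7143 | tΔX 3.8637 tΔY 1.0353
    t=0.7143 [y] (2,0) — stop
  → r_7 = 0.7143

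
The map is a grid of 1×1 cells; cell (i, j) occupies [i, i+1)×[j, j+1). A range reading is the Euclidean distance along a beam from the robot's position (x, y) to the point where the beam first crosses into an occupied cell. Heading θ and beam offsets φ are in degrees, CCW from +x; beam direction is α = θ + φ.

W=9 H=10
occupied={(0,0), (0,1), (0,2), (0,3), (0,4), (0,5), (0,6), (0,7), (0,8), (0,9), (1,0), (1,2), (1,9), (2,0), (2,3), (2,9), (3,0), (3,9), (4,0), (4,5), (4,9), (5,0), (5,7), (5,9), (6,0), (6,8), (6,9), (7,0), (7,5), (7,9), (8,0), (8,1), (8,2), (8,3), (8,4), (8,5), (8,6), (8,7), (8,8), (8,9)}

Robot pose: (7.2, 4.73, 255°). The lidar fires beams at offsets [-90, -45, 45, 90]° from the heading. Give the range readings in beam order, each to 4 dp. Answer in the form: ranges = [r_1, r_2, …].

ranges = [2.2776, 7.1591, 1.6000, 0.8282]

beam 1: φ=-90°, α=165°
  cosα=-0.9659 sinα=0.2588 | (7,4) | tMaxX 0.2071 tMaxY 1.0432 | tΔX 1.0353 tΔY 3.8637
    t=0.2071 [x] (6,4)
    t=1.0432 [y] (6,5)
    t=1.2423 [x] (5,5)
    t=2.2776 [x] (4,5) — stop
  → r_1 = 2.2776
beam 2: φ=-45°, α=210°
  cosα=-0.8660 sinα=-0.5000 | (7,4) | tMaxX 0.2309 tMaxY 1.4600 | tΔX 1.1547 tΔY 2.0000
    t=0.2309 [x] (6,4)
    t=1.3856 [x] (5,4)
    t=1.4600 [y] (5,3)
    t=2.5403 [x] (4,3)
    t=3.4600 [y] (4,2)
    t=3.6950 [x] (3,2)
    t=4.8497 [x] (2,2)
    t=5.4600 [y] (2,1)
    t=6.0044 [x] (1,1)
    t=7.1591 [x] (0,1) — stop
  → r_2 = 7.1591
beam 3: φ=45°, α=300°
  cosα=0.5000 sinα=-0.8660 | (7,4) | tMaxX 1.6000 tMaxY 0.8429 | tΔX 2.0000 tΔY 1.1547
    t=0.8429 [y] (7,3)
    t=1.6000 [x] (8,3) — stop
  → r_3 = 1.6000
beam 4: φ=90°, α=345°
  cosα=0.9659 sinα=-0.2588 | (7,4) | tMaxX 0.8282 tMaxY 2.8205 | tΔX 1.0353 tΔY 3.8637
    t=0.8282 [x] (8,4) — stop
  → r_4 = 0.8282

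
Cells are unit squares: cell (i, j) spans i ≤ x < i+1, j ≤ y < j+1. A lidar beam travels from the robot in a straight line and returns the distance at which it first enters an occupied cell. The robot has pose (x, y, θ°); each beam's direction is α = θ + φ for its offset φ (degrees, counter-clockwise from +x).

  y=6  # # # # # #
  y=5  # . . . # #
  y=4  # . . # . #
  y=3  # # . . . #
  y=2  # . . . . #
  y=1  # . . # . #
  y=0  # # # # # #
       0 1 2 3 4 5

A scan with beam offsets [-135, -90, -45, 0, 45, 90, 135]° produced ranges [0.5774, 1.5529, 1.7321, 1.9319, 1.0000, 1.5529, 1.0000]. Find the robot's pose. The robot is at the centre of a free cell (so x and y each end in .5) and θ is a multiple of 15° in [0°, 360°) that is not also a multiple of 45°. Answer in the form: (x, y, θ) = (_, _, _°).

The pose lattice has 16·16 = 256 candidates. Test each by forward raycasting.
  (1.5, 2.5, 255°): beam 2 = 0.5176 ≠ 1.5529 ✗
  (4.5, 3.5, 210°): beam 1 = 1.5529 ≠ 0.5774 ✗
  (2.5, 3.5, 15°): beam 1 = 2.8868 ≠ 0.5774 ✗
  (1.5, 1.5, 120°): beam 1 = 1.5529 ≠ 0.5774 ✗
  …
  (2.5, 5.5, 255°): r_1=0.5774, r_2=1.5529, r_3=1.7321, r_4=1.9319, r_5=1.0000, r_6=1.5529, r_7=1.0000 — all match ✓
Unique over the lattice → pose = (2.5, 5.5, 255°).

(x, y, θ) = (2.5, 5.5, 255°)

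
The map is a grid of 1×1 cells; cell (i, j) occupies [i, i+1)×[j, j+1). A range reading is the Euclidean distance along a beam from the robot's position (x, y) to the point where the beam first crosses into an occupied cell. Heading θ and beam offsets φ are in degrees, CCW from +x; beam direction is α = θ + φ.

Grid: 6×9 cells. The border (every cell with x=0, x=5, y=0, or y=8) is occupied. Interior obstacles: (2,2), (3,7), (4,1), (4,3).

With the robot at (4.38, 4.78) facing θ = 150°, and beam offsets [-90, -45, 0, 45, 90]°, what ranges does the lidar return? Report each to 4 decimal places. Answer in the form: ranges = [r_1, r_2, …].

beam 1: φ=-90°, α=60°
  dir = (cos 60°, sin 60°) = (0.5000, 0.8660); from cell (4,4)
  next x-line at t=1.2400, next y-line at t=0.2540; Δt_x=2.0000, Δt_y=1.1547
    y: enter (4,5) at t=0.2540
    x: enter (5,5) at t=1.2400 ← occupied
  → r_1 = 1.2400
beam 2: φ=-45°, α=105°
  dir = (cos 105°, sin 105°) = (-0.2588, 0.9659); from cell (4,4)
  next x-line at t=1.4682, next y-line at t=0.2278; Δt_x=3.8637, Δt_y=1.0353
    y: enter (4,5) at t=0.2278
    y: enter (4,6) at t=1.2630
    x: enter (3,6) at t=1.4682
    y: enter (3,7) at t=2.2983 ← occupied
  → r_2 = 2.2983
beam 3: φ=0°, α=150°
  dir = (cos 150°, sin 150°) = (-0.8660, 0.5000); from cell (4,4)
  next x-line at t=0.4388, next y-line at t=0.4400; Δt_x=1.1547, Δt_y=2.0000
    x: enter (3,4) at t=0.4388
    y: enter (3,5) at t=0.4400
    x: enter (2,5) at t=1.5935
    y: enter (2,6) at t=2.4400
    x: enter (1,6) at t=2.7482
    x: enter (0,6) at t=3.9029 ← occupied
  → r_3 = 3.9029
beam 4: φ=45°, α=195°
  dir = (cos 195°, sin 195°) = (-0.9659, -0.2588); from cell (4,4)
  next x-line at t=0.3934, next y-line at t=3.0137; Δt_x=1.0353, Δt_y=3.8637
    x: enter (3,4) at t=0.3934
    x: enter (2,4) at t=1.4287
    x: enter (1,4) at t=2.4640
    y: enter (1,3) at t=3.0137
    x: enter (0,3) at t=3.4992 ← occupied
  → r_4 = 3.4992
beam 5: φ=90°, α=240°
  dir = (cos 240°, sin 240°) = (-0.5000, -0.8660); from cell (4,4)
  next x-line at t=0.7600, next y-line at t=0.9007; Δt_x=2.0000, Δt_y=1.1547
    x: enter (3,4) at t=0.7600
    y: enter (3,3) at t=0.9007
    y: enter (3,2) at t=2.0554
    x: enter (2,2) at t=2.7600 ← occupied
  → r_5 = 2.7600

ranges = [1.2400, 2.2983, 3.9029, 3.4992, 2.7600]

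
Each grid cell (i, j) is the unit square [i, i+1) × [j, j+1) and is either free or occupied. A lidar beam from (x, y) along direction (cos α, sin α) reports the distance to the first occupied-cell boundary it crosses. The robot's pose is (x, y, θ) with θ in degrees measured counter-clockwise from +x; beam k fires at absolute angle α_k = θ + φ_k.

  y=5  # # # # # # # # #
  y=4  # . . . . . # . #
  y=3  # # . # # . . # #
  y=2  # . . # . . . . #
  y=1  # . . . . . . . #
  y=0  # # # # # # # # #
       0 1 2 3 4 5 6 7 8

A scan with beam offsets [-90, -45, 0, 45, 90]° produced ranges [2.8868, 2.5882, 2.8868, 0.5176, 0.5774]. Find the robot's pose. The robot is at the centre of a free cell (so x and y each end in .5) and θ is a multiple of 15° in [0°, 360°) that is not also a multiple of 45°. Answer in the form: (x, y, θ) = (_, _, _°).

The pose lattice has 22·16 = 352 candidates. Test each by forward raycasting.
  (4.5, 2.5, 30°): beam 1 = 1.7321 ≠ 2.8868 ✗
  (4.5, 1.5, 75°): beam 1 = 1.9319 ≠ 2.8868 ✗
  (1.5, 4.5, 120°): beam 1 = 1.0000 ≠ 2.8868 ✗
  …
  (6.5, 3.5, 300°): r_1=2.8868, r_2=2.5882, r_3=2.8868, r_4=0.5176, r_5=0.5774 — all match ✓
Only this pose fits every beam.

(x, y, θ) = (6.5, 3.5, 300°)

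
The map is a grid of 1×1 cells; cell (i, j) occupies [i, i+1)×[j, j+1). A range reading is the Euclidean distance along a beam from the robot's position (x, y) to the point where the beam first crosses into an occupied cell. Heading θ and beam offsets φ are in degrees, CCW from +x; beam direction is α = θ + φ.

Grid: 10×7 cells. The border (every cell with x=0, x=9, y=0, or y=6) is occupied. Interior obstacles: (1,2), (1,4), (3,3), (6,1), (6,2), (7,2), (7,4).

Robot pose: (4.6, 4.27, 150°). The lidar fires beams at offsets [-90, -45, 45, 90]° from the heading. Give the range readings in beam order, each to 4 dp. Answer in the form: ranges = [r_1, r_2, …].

beam 1: φ=-90°, α=60°
  direction (0.5000, 0.8660); cell (4,4); t to first gridline: x 0.8000, y 0.8429 (then +2.0000 / +1.1547)
    (5,4) via x @ 0.8000
    (5,5) via y @ 0.8429
    (5,6) via y @ 1.9976  # hit
  → r_1 = 1.9976
beam 2: φ=-45°, α=105°
  direction (-0.2588, 0.9659); cell (4,4); t to first gridline: x 2.3182, y 0.7558 (then +3.8637 / +1.0353)
    (4,5) via y @ 0.7558
    (4,6) via y @ 1.7910  # hit
  → r_2 = 1.7910
beam 3: φ=45°, α=195°
  direction (-0.9659, -0.2588); cell (4,4); t to first gridline: x 0.6212, y 1.0432 (then +1.0353 / +3.8637)
    (3,4) via x @ 0.6212
    (3,3) via y @ 1.0432  # hit
  → r_3 = 1.0432
beam 4: φ=90°, α=240°
  direction (-0.5000, -0.8660); cell (4,4); t to first gridline: x 1.2000, y 0.3118 (then +2.0000 / +1.1547)
    (4,3) via y @ 0.3118
    (3,3) via x @ 1.2000  # hit
  → r_4 = 1.2000

ranges = [1.9976, 1.7910, 1.0432, 1.2000]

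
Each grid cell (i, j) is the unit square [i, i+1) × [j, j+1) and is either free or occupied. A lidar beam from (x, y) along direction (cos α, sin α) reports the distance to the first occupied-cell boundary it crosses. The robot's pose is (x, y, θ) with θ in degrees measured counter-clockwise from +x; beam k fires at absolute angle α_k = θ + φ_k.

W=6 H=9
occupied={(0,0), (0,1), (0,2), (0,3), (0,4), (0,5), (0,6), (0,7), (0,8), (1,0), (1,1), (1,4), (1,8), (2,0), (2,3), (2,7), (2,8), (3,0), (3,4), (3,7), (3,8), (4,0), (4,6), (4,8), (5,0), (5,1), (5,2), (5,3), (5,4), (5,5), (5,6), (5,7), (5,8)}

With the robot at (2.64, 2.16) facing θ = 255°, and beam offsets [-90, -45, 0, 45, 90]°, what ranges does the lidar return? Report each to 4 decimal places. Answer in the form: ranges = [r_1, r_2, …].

beam 1: φ=-90°, α=165°
  dir = (cos 165°, sin 165°) = (-0.9659, 0.2588); from cell (2,2)
  next x-line at t=0.6626, next y-line at t=3.2455; Δt_x=1.0353, Δt_y=3.8637
    x: enter (1,2) at t=0.6626
    x: enter (0,2) at t=1.6979 ← occupied
  → r_1 = 1.6979
beam 2: φ=-45°, α=210°
  dir = (cos 210°, sin 210°) = (-0.8660, -0.5000); from cell (2,2)
  next x-line at t=0.7390, next y-line at t=0.3200; Δt_x=1.1547, Δt_y=2.0000
    y: enter (2,1) at t=0.3200
    x: enter (1,1) at t=0.7390 ← occupied
  → r_2 = 0.7390
beam 3: φ=0°, α=255°
  dir = (cos 255°, sin 255°) = (-0.2588, -0.9659); from cell (2,2)
  next x-line at t=2.4728, next y-line at t=0.1656; Δt_x=3.8637, Δt_y=1.0353
    y: enter (2,1) at t=0.1656
    y: enter (2,0) at t=1.2009 ← occupied
  → r_3 = 1.2009
beam 4: φ=45°, α=300°
  dir = (cos 300°, sin 300°) = (0.5000, -0.8660); from cell (2,2)
  next x-line at t=0.7200, next y-line at t=0.1848; Δt_x=2.0000, Δt_y=1.1547
    y: enter (2,1) at t=0.1848
    x: enter (3,1) at t=0.7200
    y: enter (3,0) at t=1.3395 ← occupied
  → r_4 = 1.3395
beam 5: φ=90°, α=345°
  dir = (cos 345°, sin 345°) = (0.9659, -0.2588); from cell (2,2)
  next x-line at t=0.3727, next y-line at t=0.6182; Δt_x=1.0353, Δt_y=3.8637
    x: enter (3,2) at t=0.3727
    y: enter (3,1) at t=0.6182
    x: enter (4,1) at t=1.4080
    x: enter (5,1) at t=2.4433 ← occupied
  → r_5 = 2.4433

ranges = [1.6979, 0.7390, 1.2009, 1.3395, 2.4433]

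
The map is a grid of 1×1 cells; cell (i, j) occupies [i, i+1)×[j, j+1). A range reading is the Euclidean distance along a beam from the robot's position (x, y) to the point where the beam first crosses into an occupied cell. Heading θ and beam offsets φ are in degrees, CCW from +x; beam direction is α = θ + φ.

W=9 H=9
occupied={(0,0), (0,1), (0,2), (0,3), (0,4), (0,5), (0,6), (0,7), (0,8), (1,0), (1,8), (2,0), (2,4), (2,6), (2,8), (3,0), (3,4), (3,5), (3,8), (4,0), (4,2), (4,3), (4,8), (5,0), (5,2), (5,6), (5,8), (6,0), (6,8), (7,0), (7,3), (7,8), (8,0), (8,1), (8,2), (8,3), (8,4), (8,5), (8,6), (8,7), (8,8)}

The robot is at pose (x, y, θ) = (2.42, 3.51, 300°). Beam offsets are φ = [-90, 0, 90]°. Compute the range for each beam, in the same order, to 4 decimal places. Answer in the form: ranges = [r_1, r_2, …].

beam 1: φ=-90°, α=210°
  d=(-0.8660,-0.5000)  start (2,3)  tX=0.4850 tY=1.0200  stride 1/|dx|=1.1547 1/|dy|=2.0000
    cross x-line → (1,3), t=0.4850
    cross y-line → (1,2), t=1.0200
    cross x-line → (0,2), t=1.6397 (wall)
  → r_1 = 1.6397
beam 2: φ=0°, α=300°
  d=(0.5000,-0.8660)  start (2,3)  tX=1.1600 tY=0.5889  stride 1/|dx|=2.0000 1/|dy|=1.1547
    cross y-line → (2,2), t=0.5889
    cross x-line → (3,2), t=1.1600
    cross y-line → (3,1), t=1.7436
    cross y-line → (3,0), t=2.8983 (wall)
  → r_2 = 2.8983
beam 3: φ=90°, α=30°
  d=(0.8660,0.5000)  start (2,3)  tX=0.6697 tY=0.9800  stride 1/|dx|=1.1547 1/|dy|=2.0000
    cross x-line → (3,3), t=0.6697
    cross y-line → (3,4), t=0.9800 (wall)
  → r_3 = 0.9800

ranges = [1.6397, 2.8983, 0.9800]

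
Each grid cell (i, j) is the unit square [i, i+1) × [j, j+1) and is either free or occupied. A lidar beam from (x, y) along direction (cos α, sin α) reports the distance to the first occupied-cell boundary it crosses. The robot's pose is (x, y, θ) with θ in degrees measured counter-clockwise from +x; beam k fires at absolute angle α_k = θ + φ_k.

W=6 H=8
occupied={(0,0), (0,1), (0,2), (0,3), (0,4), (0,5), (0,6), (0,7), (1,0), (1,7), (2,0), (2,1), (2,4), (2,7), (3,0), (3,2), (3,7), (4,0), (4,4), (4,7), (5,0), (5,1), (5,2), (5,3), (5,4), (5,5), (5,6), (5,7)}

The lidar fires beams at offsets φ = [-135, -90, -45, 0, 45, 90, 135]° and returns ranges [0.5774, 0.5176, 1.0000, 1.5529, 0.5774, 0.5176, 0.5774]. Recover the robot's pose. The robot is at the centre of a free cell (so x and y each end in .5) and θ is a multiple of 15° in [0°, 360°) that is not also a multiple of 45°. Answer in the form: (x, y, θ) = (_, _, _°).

(x, y, θ) = (3.5, 1.5, 15°)

The pose lattice has 20·16 = 320 candidates. Test each by forward raycasting.
  (4.5, 1.5, 165°): beam 2 = 1.9319 ≠ 0.5176 ✗
  (2.5, 5.5, 195°): beam 1 = 1.7321 ≠ 0.5774 ✗
  (4.5, 1.5, 240°): beam 1 = 5.6940 ≠ 0.5774 ✗
  …
  (3.5, 1.5, 15°): r_1=0.5774, r_2=0.5176, r_3=1.0000, r_4=1.5529, r_5=0.5774, r_6=0.5176, r_7=0.5774 — all match ✓
No second candidate reproduces the full scan.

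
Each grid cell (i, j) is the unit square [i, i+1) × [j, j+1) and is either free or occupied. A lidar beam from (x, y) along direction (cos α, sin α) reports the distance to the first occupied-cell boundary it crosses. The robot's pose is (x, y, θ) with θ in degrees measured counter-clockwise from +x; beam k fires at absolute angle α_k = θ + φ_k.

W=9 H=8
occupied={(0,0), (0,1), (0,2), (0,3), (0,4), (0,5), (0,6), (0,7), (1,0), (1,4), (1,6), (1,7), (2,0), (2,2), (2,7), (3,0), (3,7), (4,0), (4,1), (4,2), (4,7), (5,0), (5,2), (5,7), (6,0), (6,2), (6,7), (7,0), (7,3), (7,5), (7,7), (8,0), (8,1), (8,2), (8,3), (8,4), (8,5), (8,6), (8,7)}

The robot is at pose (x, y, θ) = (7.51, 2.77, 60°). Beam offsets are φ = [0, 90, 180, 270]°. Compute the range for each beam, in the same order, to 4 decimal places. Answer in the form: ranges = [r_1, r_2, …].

ranges = [0.2656, 0.4600, 2.0438, 0.5658]

beam 1: φ=0°, α=60°
  dir = (cos 60°, sin 60°) = (0.5000, 0.8660); from cell (7,2)
  next x-line at t=0.9800, next y-line at t=0.2656; Δt_x=2.0000, Δt_y=1.1547
    y: enter (7,3) at t=0.2656 ← occupied
  → r_1 = 0.2656
beam 2: φ=90°, α=150°
  dir = (cos 150°, sin 150°) = (-0.8660, 0.5000); from cell (7,2)
  next x-line at t=0.5889, next y-line at t=0.4600; Δt_x=1.1547, Δt_y=2.0000
    y: enter (7,3) at t=0.4600 ← occupied
  → r_2 = 0.4600
beam 3: φ=180°, α=240°
  dir = (cos 240°, sin 240°) = (-0.5000, -0.8660); from cell (7,2)
  next x-line at t=1.0200, next y-line at t=0.8891; Δt_x=2.0000, Δt_y=1.1547
    y: enter (7,1) at t=0.8891
    x: enter (6,1) at t=1.0200
    y: enter (6,0) at t=2.0438 ← occupied
  → r_3 = 2.0438
beam 4: φ=270°, α=330°
  dir = (cos 330°, sin 330°) = (0.8660, -0.5000); from cell (7,2)
  next x-line at t=0.5658, next y-line at t=1.5400; Δt_x=1.1547, Δt_y=2.0000
    x: enter (8,2) at t=0.5658 ← occupied
  → r_4 = 0.5658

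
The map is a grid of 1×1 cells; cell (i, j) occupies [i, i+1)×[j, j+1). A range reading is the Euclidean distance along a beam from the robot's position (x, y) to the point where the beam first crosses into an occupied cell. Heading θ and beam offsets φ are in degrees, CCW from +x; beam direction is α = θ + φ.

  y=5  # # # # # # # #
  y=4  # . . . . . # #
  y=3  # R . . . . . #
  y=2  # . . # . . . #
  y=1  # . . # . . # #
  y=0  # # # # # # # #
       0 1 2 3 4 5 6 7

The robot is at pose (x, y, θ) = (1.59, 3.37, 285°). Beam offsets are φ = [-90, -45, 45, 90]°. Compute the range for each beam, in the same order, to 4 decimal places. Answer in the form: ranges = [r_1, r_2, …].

ranges = [0.6108, 1.1800, 1.6281, 4.5656]

beam 1: φ=-90°, α=195°
  dir = (cos 195°, sin 195°) = (-0.9659, -0.2588); from cell (1,3)
  next x-line at t=0.6108, next y-line at t=1.4296; Δt_x=1.0353, Δt_y=3.8637
    x: enter (0,3) at t=0.6108 ← occupied
  → r_1 = 0.6108
beam 2: φ=-45°, α=240°
  dir = (cos 240°, sin 240°) = (-0.5000, -0.8660); from cell (1,3)
  next x-line at t=1.1800, next y-line at t=0.4272; Δt_x=2.0000, Δt_y=1.1547
    y: enter (1,2) at t=0.4272
    x: enter (0,2) at t=1.1800 ← occupied
  → r_2 = 1.1800
beam 3: φ=45°, α=330°
  dir = (cos 330°, sin 330°) = (0.8660, -0.5000); from cell (1,3)
  next x-line at t=0.4734, next y-line at t=0.7400; Δt_x=1.1547, Δt_y=2.0000
    x: enter (2,3) at t=0.4734
    y: enter (2,2) at t=0.7400
    x: enter (3,2) at t=1.6281 ← occupied
  → r_3 = 1.6281
beam 4: φ=90°, α=15°
  dir = (cos 15°, sin 15°) = (0.9659, 0.2588); from cell (1,3)
  next x-line at t=0.4245, next y-line at t=2.4341; Δt_x=1.0353, Δt_y=3.8637
    x: enter (2,3) at t=0.4245
    x: enter (3,3) at t=1.4597
    y: enter (3,4) at t=2.4341
    x: enter (4,4) at t=2.4950
    x: enter (5,4) at t=3.5303
    x: enter (6,4) at t=4.5656 ← occupied
  → r_4 = 4.5656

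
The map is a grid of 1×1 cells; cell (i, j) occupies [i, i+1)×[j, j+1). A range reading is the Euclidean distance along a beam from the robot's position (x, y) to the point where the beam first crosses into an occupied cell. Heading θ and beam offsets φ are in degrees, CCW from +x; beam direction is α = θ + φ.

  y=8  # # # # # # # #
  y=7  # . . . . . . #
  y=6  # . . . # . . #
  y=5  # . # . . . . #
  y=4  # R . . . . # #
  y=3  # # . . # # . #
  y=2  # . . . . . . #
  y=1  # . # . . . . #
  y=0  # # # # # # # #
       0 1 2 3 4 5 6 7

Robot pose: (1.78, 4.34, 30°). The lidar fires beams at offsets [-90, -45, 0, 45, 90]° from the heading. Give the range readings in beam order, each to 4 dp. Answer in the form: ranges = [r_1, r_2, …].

beam 1: φ=-90°, α=300°
  cosα=0.5000 sinα=-0.8660 | (1,4) | tMaxX 0.4400 tMaxY 0.3926 | tΔX 2.0000 tΔY 1.1547
    t=0.3926 [y] (1,3) — stop
  → r_1 = 0.3926
beam 2: φ=-45°, α=345°
  cosα=0.9659 sinα=-0.2588 | (1,4) | tMaxX 0.2278 tMaxY 1.3137 | tΔX 1.0353 tΔY 3.8637
    t=0.2278 [x] (2,4)
    t=1.2630 [x] (3,4)
    t=1.3137 [y] (3,3)
    t=2.2983 [x] (4,3) — stop
  → r_2 = 2.2983
beam 3: φ=0°, α=30°
  cosα=0.8660 sinα=0.5000 | (1,4) | tMaxX 0.2540 tMaxY 1.3200 | tΔX 1.1547 tΔY 2.0000
    t=0.2540 [x] (2,4)
    t=1.3200 [y] (2,5) — stop
  → r_3 = 1.3200
beam 4: φ=45°, α=75°
  cosα=0.2588 sinα=0.9659 | (1,4) | tMaxX 0.8500 tMaxY 0.6833 | tΔX 3.8637 tΔY 1.0353
    t=0.6833 [y] (1,5)
    t=0.8500 [x] (2,5) — stop
  → r_4 = 0.8500
beam 5: φ=90°, α=120°
  cosα=-0.5000 sinα=0.8660 | (1,4) | tMaxX 1.5600 tMaxY 0.7621 | tΔX 2.0000 tΔY 1.1547
    t=0.7621 [y] (1,5)
    t=1.5600 [x] (0,5) — stop
  → r_5 = 1.5600

ranges = [0.3926, 2.2983, 1.3200, 0.8500, 1.5600]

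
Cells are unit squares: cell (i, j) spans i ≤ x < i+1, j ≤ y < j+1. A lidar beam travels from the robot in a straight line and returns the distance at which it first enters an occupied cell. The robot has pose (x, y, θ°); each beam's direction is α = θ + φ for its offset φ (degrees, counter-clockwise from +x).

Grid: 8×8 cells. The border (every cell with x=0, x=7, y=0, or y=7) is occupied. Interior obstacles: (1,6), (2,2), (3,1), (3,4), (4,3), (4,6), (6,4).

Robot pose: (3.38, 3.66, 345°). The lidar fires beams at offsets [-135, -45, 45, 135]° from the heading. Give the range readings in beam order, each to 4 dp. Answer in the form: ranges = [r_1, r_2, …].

beam 1: φ=-135°, α=210°
  direction (-0.8660, -0.5000); cell (3,3); t to first gridline: x 0.4388, y 1.3200 (then +1.1547 / +2.0000)
    (2,3) via x @ 0.4388
    (2,2) via y @ 1.3200  # hit
  → r_1 = 1.3200
beam 2: φ=-45°, α=300°
  direction (0.5000, -0.8660); cell (3,3); t to first gridline: x 1.2400, y 0.7621 (then +2.0000 / +1.1547)
    (3,2) via y @ 0.7621
    (4,2) via x @ 1.2400
    (4,1) via y @ 1.9168
    (4,0) via y @ 3.0715  # hit
  → r_2 = 3.0715
beam 3: φ=45°, α=30°
  direction (0.8660, 0.5000); cell (3,3); t to first gridline: x 0.7159, y 0.6800 (then +1.1547 / +2.0000)
    (3,4) via y @ 0.6800  # hit
  → r_3 = 0.6800
beam 4: φ=135°, α=120°
  direction (-0.5000, 0.8660); cell (3,3); t to first gridline: x 0.7600, y 0.3926 (then +2.0000 / +1.1547)
    (3,4) via y @ 0.3926  # hit
  → r_4 = 0.3926

ranges = [1.3200, 3.0715, 0.6800, 0.3926]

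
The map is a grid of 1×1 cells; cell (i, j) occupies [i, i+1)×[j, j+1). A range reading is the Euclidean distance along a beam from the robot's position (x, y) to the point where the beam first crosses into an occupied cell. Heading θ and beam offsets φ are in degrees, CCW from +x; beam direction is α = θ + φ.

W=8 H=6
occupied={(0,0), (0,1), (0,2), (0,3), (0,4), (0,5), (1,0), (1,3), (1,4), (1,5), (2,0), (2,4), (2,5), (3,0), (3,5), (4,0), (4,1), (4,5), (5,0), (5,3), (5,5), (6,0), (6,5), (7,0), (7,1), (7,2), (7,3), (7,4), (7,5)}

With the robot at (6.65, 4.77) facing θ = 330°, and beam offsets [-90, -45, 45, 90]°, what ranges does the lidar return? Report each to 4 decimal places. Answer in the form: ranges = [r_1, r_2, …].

beam 1: φ=-90°, α=240°
  cosα=-0.5000 sinα=-0.8660 | (6,4) | tMaxX 1.3000 tMaxY 0.8891 | tΔX 2.0000 tΔY 1.1547
    t=0.8891 [y] (6,3)
    t=1.3000 [x] (5,3) — stop
  → r_1 = 1.3000
beam 2: φ=-45°, α=285°
  cosα=0.2588 sinα=-0.9659 | (6,4) | tMaxX 1.3523 tMaxY 0.7972 | tΔX 3.8637 tΔY 1.0353
    t=0.7972 [y] (6,3)
    t=1.3523 [x] (7,3) — stop
  → r_2 = 1.3523
beam 3: φ=45°, α=15°
  cosα=0.9659 sinα=0.2588 | (6,4) | tMaxX 0.3623 tMaxY 0.8887 | tΔX 1.0353 tΔY 3.8637
    t=0.3623 [x] (7,4) — stop
  → r_3 = 0.3623
beam 4: φ=90°, α=60°
  cosα=0.5000 sinα=0.8660 | (6,4) | tMaxX 0.7000 tMaxY 0.2656 | tΔX 2.0000 tΔY 1.1547
    t=0.2656 [y] (6,5) — stop
  → r_4 = 0.2656

ranges = [1.3000, 1.3523, 0.3623, 0.2656]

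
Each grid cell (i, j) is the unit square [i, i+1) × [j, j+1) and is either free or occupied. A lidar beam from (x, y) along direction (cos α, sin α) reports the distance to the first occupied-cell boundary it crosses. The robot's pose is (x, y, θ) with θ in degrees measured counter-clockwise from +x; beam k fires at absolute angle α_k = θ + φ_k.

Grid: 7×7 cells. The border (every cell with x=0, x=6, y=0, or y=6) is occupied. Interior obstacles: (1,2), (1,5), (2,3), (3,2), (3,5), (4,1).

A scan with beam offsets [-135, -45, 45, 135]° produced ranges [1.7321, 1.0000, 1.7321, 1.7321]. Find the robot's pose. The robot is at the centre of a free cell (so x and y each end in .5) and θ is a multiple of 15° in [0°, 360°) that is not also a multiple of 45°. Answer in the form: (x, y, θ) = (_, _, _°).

Candidates: 19 free-cell centres × 16 headings = 304 poses. Raycast each; keep the one whose scan matches to 4 dp.
  (4.5, 5.5, 75°): beam 1 = 3.0000 ≠ 1.7321 ✗
  (1.5, 1.5, 75°): beam 1 = 0.5774 ≠ 1.7321 ✗
  (3.5, 3.5, 75°): beam 1 = 0.5774 ≠ 1.7321 ✗
  (4.5, 3.5, 195°): beam 1 = 2.8868 ≠ 1.7321 ✗
  …
  (4.5, 4.5, 195°): r_1=1.7321, r_2=1.0000, r_3=1.7321, r_4=1.7321 — all match ✓
No second candidate reproduces the full scan.

(x, y, θ) = (4.5, 4.5, 195°)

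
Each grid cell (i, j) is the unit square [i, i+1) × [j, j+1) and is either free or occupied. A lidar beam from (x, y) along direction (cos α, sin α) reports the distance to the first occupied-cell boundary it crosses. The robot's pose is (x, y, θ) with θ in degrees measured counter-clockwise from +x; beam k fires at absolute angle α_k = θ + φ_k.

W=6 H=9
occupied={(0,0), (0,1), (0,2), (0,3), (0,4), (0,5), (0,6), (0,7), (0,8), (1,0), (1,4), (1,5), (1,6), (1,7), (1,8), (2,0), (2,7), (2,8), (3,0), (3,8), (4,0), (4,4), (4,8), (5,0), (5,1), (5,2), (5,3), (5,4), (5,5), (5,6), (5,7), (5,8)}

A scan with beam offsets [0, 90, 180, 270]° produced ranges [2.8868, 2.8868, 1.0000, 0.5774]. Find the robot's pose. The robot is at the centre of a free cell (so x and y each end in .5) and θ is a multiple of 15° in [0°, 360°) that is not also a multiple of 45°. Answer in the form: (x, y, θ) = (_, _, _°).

The pose lattice has 22·16 = 352 candidates. Test each by forward raycasting.
  (4.5, 2.5, 330°): beam 1 = 0.5774 ≠ 2.8868 ✗
  (4.5, 3.5, 195°): beam 1 = 3.6235 ≠ 2.8868 ✗
  (3.5, 6.5, 105°): beam 1 = 1.5529 ≠ 2.8868 ✗
  (3.5, 7.5, 150°): beam 1 = 0.5774 ≠ 2.8868 ✗
  …
  (2.5, 1.5, 30°): r_1=2.8868, r_2=2.8868, r_3=1.0000, r_4=0.5774 — all match ✓
Only this pose fits every beam.

(x, y, θ) = (2.5, 1.5, 30°)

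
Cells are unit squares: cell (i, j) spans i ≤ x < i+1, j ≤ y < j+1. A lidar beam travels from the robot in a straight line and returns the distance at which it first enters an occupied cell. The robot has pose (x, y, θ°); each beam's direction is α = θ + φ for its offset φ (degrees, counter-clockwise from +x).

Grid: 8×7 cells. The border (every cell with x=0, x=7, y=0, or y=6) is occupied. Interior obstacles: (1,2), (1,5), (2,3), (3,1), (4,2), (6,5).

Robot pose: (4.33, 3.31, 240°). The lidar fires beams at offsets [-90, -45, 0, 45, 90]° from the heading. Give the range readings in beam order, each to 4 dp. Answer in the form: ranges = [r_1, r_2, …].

beam 1: φ=-90°, α=150°
  d=(-0.8660,0.5000)  start (4,3)  tX=0.3811 tY=1.3800  stride 1/|dx|=1.1547 1/|dy|=2.0000
    cross x-line → (3,3), t=0.3811
    cross y-line → (3,4), t=1.3800
    cross x-line → (2,4), t=1.5358
    cross x-line → (1,4), t=2.6905
    cross y-line → (1,5), t=3.3800 (wall)
  → r_1 = 3.3800
beam 2: φ=-45°, α=195°
  d=(-0.9659,-0.2588)  start (4,3)  tX=0.3416 tY=1.1977  stride 1/|dx|=1.0353 1/|dy|=3.8637
    cross x-line → (3,3), t=0.3416
    cross y-line → (3,2), t=1.1977
    cross x-line → (2,2), t=1.3769
    cross x-line → (1,2), t=2.4122 (wall)
  → r_2 = 2.4122
beam 3: φ=0°, α=240°
  d=(-0.5000,-0.8660)  start (4,3)  tX=0.6600 tY=0.3580  stride 1/|dx|=2.0000 1/|dy|=1.1547
    cross y-line → (4,2), t=0.3580 (wall)
  → r_3 = 0.3580
beam 4: φ=45°, α=285°
  d=(0.2588,-0.9659)  start (4,3)  tX=2.5887 tY=0.3209  stride 1/|dx|=3.8637 1/|dy|=1.0353
    cross y-line → (4,2), t=0.3209 (wall)
  → r_4 = 0.3209
beam 5: φ=90°, α=330°
  d=(0.8660,-0.5000)  start (4,3)  tX=0.7736 tY=0.6200  stride 1/|dx|=1.1547 1/|dy|=2.0000
    cross y-line → (4,2), t=0.6200 (wall)
  → r_5 = 0.6200

ranges = [3.3800, 2.4122, 0.3580, 0.3209, 0.6200]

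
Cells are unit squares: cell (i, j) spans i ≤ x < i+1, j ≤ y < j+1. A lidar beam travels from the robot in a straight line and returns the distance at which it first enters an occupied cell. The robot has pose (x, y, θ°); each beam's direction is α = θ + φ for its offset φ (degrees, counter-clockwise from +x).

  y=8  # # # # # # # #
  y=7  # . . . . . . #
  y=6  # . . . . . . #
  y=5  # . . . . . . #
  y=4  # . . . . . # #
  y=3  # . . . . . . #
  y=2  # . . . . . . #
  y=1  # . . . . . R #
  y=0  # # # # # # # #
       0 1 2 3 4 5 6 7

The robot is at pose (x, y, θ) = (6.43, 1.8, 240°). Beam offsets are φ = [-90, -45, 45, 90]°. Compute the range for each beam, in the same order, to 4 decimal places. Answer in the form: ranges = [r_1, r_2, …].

beam 1: φ=-90°, α=150°
  d=(-0.8660,0.5000)  start (6,1)  tX=0.4965 tY=0.4000  stride 1/|dx|=1.1547 1/|dy|=2.0000
    cross y-line → (6,2), t=0.4000
    cross x-line → (5,2), t=0.4965
    cross x-line → (4,2), t=1.6512
    cross y-line → (4,3), t=2.4000
    cross x-line → (3,3), t=2.8059
    cross x-line → (2,3), t=3.9606
    cross y-line → (2,4), t=4.4000
    cross x-line → (1,4), t=5.1153
    cross x-line → (0,4), t=6.2700 (wall)
  → r_1 = 6.2700
beam 2: φ=-45°, α=195°
  d=(-0.9659,-0.2588)  start (6,1)  tX=0.4452 tY=3.0910  stride 1/|dx|=1.0353 1/|dy|=3.8637
    cross x-line → (5,1), t=0.4452
    cross x-line → (4,1), t=1.4804
    cross x-line → (3,1), t=2.5157
    cross y-line → (3,0), t=3.0910 (wall)
  → r_2 = 3.0910
beam 3: φ=45°, α=285°
  d=(0.2588,-0.9659)  start (6,1)  tX=2.2023 tY=0.8282  stride 1/|dx|=3.8637 1/|dy|=1.0353
    cross y-line → (6,0), t=0.8282 (wall)
  → r_3 = 0.8282
beam 4: φ=90°, α=330°
  d=(0.8660,-0.5000)  start (6,1)  tX=0.6582 tY=1.6000  stride 1/|dx|=1.1547 1/|dy|=2.0000
    cross x-line → (7,1), t=0.6582 (wall)
  → r_4 = 0.6582

ranges = [6.2700, 3.0910, 0.8282, 0.6582]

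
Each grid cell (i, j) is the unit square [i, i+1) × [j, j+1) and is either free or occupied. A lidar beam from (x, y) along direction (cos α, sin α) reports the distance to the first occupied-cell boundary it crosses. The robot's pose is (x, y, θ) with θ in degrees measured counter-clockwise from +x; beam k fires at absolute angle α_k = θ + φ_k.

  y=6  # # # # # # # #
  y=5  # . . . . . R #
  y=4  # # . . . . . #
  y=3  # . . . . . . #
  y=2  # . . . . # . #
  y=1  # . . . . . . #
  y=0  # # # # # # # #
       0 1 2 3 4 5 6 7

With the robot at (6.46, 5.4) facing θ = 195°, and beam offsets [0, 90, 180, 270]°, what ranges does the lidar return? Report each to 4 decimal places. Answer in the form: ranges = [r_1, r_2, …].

beam 1: φ=0°, α=195°
  d=(-0.9659,-0.2588)  start (6,5)  tX=0.4762 tY=1.5455  stride 1/|dx|=1.0353 1/|dy|=3.8637
    cross x-line → (5,5), t=0.4762
    cross x-line → (4,5), t=1.5115
    cross y-line → (4,4), t=1.5455
    cross x-line → (3,4), t=2.5468
    cross x-line → (2,4), t=3.5821
    cross x-line → (1,4), t=4.6173 (wall)
  → r_1 = 4.6173
beam 2: φ=90°, α=285°
  d=(0.2588,-0.9659)  start (6,5)  tX=2.0864 tY=0.4141  stride 1/|dx|=3.8637 1/|dy|=1.0353
    cross y-line → (6,4), t=0.4141
    cross y-line → (6,3), t=1.4494
    cross x-line → (7,3), t=2.0864 (wall)
  → r_2 = 2.0864
beam 3: φ=180°, α=15°
  d=(0.9659,0.2588)  start (6,5)  tX=0.5590 tY=2.3182  stride 1/|dx|=1.0353 1/|dy|=3.8637
    cross x-line → (7,5), t=0.5590 (wall)
  → r_3 = 0.5590
beam 4: φ=270°, α=105°
  d=(-0.2588,0.9659)  start (6,5)  tX=1.7773 tY=0.6212  stride 1/|dx|=3.8637 1/|dy|=1.0353
    cross y-line → (6,6), t=0.6212 (wall)
  → r_4 = 0.6212

ranges = [4.6173, 2.0864, 0.5590, 0.6212]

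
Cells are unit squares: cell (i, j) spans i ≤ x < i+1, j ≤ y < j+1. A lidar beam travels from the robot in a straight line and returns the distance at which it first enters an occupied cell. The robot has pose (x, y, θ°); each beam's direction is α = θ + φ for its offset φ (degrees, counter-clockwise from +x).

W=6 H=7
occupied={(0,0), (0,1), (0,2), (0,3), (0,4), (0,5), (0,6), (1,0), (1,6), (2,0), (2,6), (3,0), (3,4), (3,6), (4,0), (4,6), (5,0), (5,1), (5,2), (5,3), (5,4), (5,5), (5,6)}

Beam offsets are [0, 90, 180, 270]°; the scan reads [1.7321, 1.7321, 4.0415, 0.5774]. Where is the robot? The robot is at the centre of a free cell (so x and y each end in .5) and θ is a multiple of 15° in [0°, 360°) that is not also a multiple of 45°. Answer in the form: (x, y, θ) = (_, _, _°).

Enumerate (i+0.5, j+0.5, θ) over the 19 free cells and 16 admissible headings. For each, cast all 4 beams and compare to the given ranges.
  (4.5, 5.5, 120°): beam 1 = 0.5774 ≠ 1.7321 ✗
  (3.5, 1.5, 75°): beam 1 = 4.6587 ≠ 1.7321 ✗
  (2.5, 2.5, 120°): beam 1 = 3.0000 ≠ 1.7321 ✗
  (4.5, 3.5, 285°): beam 1 = 1.9319 ≠ 1.7321 ✗
  …
  (2.5, 4.5, 120°): r_1=1.7321, r_2=1.7321, r_3=4.0415, r_4=0.5774 — all match ✓
Unique over the lattice → pose = (2.5, 4.5, 120°).

(x, y, θ) = (2.5, 4.5, 120°)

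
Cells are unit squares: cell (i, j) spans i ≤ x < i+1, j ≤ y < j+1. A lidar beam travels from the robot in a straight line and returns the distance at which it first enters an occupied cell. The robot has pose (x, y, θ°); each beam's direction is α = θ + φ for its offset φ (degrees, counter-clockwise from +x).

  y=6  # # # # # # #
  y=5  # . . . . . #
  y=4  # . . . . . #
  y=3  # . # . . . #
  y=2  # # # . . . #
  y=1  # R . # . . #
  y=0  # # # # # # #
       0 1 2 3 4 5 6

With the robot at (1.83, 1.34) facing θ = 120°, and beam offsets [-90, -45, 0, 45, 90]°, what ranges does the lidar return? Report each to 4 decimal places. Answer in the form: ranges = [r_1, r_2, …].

ranges = [1.3200, 0.6833, 0.7621, 0.8593, 0.6800]

beam 1: φ=-90°, α=30°
  cosα=0.8660 sinα=0.5000 | (1,1) | tMaxX 0.1963 tMaxY 1.3200 | tΔX 1.1547 tΔY 2.0000
    t=0.1963 [x] (2,1)
    t=1.3200 [y] (2,2) — stop
  → r_1 = 1.3200
beam 2: φ=-45°, α=75°
  cosα=0.2588 sinα=0.9659 | (1,1) | tMaxX 0.6568 tMaxY 0.6833 | tΔX 3.8637 tΔY 1.0353
    t=0.6568 [x] (2,1)
    t=0.6833 [y] (2,2) — stop
  → r_2 = 0.6833
beam 3: φ=0°, α=120°
  cosα=-0.5000 sinα=0.8660 | (1,1) | tMaxX 1.6600 tMaxY 0.7621 | tΔX 2.0000 tΔY 1.1547
    t=0.7621 [y] (1,2) — stop
  → r_3 = 0.7621
beam 4: φ=45°, α=165°
  cosα=-0.9659 sinα=0.2588 | (1,1) | tMaxX 0.8593 tMaxY 2.5500 | tΔX 1.0353 tΔY 3.8637
    t=0.8593 [x] (0,1) — stop
  → r_4 = 0.8593
beam 5: φ=90°, α=210°
  cosα=-0.8660 sinα=-0.5000 | (1,1) | tMaxX 0.9584 tMaxY 0.6800 | tΔX 1.1547 tΔY 2.0000
    t=0.6800 [y] (1,0) — stop
  → r_5 = 0.6800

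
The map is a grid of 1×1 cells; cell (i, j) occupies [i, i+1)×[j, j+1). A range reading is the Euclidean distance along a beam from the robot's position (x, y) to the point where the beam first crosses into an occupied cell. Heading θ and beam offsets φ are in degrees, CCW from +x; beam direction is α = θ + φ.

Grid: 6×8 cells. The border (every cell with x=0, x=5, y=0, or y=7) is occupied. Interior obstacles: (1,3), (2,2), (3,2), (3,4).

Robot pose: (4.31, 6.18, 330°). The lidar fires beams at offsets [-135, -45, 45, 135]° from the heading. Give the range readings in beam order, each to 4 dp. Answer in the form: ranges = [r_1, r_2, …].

beam 1: φ=-135°, α=195°
  direction (-0.9659, -0.2588); cell (4,6); t to first gridline: x 0.3209, y 0.6955 (then +1.0353 / +3.8637)
    (3,6) via x @ 0.3209
    (3,5) via y @ 0.6955
    (2,5) via x @ 1.3562
    (1,5) via x @ 2.3915
    (0,5) via x @ 3.4268  # hit
  → r_1 = 3.4268
beam 2: φ=-45°, α=285°
  direction (0.2588, -0.9659); cell (4,6); t to first gridline: x 2.6660, y 0.1863 (then +3.8637 / +1.0353)
    (4,5) via y @ 0.1863
    (4,4) via y @ 1.2216
    (4,3) via y @ 2.2569
    (5,3) via x @ 2.6660  # hit
  → r_2 = 2.6660
beam 3: φ=45°, α=15°
  direction (0.9659, 0.2588); cell (4,6); t to first gridline: x 0.7143, y 3.1682 (then +1.0353 / +3.8637)
    (5,6) via x @ 0.7143  # hit
  → r_3 = 0.7143
beam 4: φ=135°, α=105°
  direction (-0.2588, 0.9659); cell (4,6); t to first gridline: x 1.1977, y 0.8489 (then +3.8637 / +1.0353)
    (4,7) via y @ 0.8489  # hit
  → r_4 = 0.8489

ranges = [3.4268, 2.6660, 0.7143, 0.8489]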